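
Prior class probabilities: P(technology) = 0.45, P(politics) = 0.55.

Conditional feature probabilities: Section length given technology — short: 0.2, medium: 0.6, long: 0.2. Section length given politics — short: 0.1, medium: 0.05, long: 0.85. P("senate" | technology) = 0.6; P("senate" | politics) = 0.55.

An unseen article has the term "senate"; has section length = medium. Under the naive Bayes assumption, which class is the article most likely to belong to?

technology

technology: 0.45 × 0.6 × 0.6 = 0.162
politics: 0.55 × 0.05 × 0.55 = 0.015125
Highest score → technology.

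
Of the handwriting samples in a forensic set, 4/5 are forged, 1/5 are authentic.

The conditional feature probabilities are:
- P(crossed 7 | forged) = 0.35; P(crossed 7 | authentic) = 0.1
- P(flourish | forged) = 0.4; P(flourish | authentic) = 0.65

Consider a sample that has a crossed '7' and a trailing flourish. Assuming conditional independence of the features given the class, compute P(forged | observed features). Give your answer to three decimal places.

0.896

forged: 0.8 × 0.35 × 0.4 = 0.112
authentic: 0.2 × 0.1 × 0.65 = 0.013
P(forged | x) = 0.112 / 0.125 ≈ 0.896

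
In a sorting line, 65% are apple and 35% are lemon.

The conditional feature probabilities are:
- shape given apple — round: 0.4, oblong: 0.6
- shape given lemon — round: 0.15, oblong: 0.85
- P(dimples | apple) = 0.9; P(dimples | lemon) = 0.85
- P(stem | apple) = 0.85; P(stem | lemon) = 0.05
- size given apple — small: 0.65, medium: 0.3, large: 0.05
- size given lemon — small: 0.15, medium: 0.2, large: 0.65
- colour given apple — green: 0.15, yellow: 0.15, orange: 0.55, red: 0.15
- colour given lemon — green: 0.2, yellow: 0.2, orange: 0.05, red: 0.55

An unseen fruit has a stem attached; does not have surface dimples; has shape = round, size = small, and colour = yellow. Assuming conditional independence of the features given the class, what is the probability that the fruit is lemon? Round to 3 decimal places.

apple: 0.65 × 0.4 × (1−0.9) × 0.85 × 0.65 × 0.15 = 0.00215475
lemon: 0.35 × 0.15 × (1−0.85) × 0.05 × 0.15 × 0.2 = 0.0000118125
P(lemon | x) = 0.0000118125 / 0.0021665625 ≈ 0.005

0.005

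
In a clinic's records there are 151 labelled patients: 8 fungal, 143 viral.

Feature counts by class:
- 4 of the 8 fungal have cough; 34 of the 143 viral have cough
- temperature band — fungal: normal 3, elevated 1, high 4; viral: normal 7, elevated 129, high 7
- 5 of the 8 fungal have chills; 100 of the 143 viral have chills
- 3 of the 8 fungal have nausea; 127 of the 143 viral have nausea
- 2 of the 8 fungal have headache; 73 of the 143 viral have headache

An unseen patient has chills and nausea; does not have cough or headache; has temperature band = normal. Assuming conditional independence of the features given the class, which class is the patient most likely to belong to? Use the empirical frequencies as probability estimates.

fungal: (8/151) × (4/8) × (3/8) × (5/8) × (3/8) × (6/8) ≈ 0.00174617
viral: (143/151) × (109/143) × (7/143) × (100/143) × (127/143) × (70/143) ≈ 0.0107425
Highest score → viral.

viral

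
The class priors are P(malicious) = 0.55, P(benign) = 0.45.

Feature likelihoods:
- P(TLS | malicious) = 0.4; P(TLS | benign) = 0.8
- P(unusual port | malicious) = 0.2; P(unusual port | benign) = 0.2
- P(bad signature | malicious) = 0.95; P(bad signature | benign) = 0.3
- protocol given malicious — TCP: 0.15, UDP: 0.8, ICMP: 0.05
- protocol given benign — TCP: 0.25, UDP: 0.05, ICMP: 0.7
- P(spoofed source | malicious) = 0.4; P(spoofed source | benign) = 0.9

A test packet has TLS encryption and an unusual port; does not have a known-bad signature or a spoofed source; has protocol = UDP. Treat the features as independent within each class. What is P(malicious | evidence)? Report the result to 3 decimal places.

0.807

malicious: 0.55 × 0.4 × 0.2 × (1−0.95) × 0.8 × (1−0.4) = 0.001056
benign: 0.45 × 0.8 × 0.2 × (1−0.3) × 0.05 × (1−0.9) = 0.000252
P(malicious | x) = 0.001056 / 0.001308 ≈ 0.807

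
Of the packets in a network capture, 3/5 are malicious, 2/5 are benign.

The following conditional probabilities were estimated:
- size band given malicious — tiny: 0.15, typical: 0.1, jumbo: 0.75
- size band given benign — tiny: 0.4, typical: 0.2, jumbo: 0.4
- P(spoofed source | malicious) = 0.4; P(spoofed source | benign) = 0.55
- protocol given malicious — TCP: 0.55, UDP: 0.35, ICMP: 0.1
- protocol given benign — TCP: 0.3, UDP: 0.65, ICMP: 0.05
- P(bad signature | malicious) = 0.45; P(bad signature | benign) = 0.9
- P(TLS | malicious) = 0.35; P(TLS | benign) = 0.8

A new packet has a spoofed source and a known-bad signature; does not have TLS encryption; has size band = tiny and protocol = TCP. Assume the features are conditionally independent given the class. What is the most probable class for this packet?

malicious: 0.6 × 0.15 × 0.4 × 0.55 × 0.45 × (1−0.35) = 0.0057915
benign: 0.4 × 0.4 × 0.55 × 0.3 × 0.9 × (1−0.8) = 0.004752
Highest score → malicious.

malicious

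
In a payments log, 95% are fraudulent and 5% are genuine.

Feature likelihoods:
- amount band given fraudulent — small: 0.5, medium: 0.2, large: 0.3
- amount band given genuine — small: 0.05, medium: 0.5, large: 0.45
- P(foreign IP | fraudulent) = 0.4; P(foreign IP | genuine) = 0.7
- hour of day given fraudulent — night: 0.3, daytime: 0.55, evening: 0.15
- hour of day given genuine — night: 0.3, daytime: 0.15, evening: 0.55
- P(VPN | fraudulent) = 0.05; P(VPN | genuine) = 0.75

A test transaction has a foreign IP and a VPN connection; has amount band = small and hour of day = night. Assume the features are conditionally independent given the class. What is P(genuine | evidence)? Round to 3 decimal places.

fraudulent: 0.95 × 0.5 × 0.4 × 0.3 × 0.05 = 0.00285
genuine: 0.05 × 0.05 × 0.7 × 0.3 × 0.75 = 0.00039375
P(genuine | x) = 0.00039375 / 0.00324375 ≈ 0.121

0.121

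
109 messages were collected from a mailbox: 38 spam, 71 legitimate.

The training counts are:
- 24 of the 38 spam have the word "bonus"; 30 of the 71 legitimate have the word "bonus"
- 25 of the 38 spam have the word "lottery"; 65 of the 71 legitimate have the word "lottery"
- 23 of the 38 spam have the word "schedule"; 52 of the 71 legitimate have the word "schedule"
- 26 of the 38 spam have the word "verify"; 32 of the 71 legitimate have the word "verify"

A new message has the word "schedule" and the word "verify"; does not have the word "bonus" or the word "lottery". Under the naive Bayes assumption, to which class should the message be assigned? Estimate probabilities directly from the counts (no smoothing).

spam

spam: (38/109) × (14/38) × (13/38) × (23/38) × (26/38) ≈ 0.0181968
legitimate: (71/109) × (41/71) × (6/71) × (52/71) × (32/71) ≈ 0.0104927
Highest score → spam.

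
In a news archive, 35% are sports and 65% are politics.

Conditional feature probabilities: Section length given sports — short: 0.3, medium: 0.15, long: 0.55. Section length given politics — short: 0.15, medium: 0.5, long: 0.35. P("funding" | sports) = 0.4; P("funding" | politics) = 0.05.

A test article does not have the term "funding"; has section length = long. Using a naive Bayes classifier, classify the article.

sports: 0.35 × 0.55 × (1−0.4) = 0.1155
politics: 0.65 × 0.35 × (1−0.05) = 0.216125
Highest score → politics.

politics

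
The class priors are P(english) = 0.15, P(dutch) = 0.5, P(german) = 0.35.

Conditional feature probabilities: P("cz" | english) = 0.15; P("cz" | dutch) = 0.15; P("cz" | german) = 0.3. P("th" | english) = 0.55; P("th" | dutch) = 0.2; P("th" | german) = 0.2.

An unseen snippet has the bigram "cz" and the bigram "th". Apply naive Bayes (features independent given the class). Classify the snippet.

german

english: 0.15 × 0.15 × 0.55 = 0.012375
dutch: 0.5 × 0.15 × 0.2 = 0.015
german: 0.35 × 0.3 × 0.2 = 0.021
Highest score → german.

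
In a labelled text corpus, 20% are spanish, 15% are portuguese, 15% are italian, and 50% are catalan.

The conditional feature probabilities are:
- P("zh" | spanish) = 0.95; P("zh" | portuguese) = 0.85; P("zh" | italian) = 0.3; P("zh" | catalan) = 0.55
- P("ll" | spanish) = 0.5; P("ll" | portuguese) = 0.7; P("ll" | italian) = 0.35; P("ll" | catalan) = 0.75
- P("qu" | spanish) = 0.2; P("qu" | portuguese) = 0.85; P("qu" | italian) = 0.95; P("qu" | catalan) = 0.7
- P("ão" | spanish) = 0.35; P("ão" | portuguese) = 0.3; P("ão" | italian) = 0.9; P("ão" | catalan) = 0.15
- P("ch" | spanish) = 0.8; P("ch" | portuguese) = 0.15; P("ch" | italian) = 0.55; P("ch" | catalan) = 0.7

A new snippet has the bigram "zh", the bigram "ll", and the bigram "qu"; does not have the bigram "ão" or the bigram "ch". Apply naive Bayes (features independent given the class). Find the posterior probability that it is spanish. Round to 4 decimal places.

0.0290

spanish: 0.2 × 0.95 × 0.5 × 0.2 × (1−0.35) × (1−0.8) = 0.00247
portuguese: 0.15 × 0.85 × 0.7 × 0.85 × (1−0.3) × (1−0.15) = 0.0451381875
italian: 0.15 × 0.3 × 0.35 × 0.95 × (1−0.9) × (1−0.55) = 0.0006733125
catalan: 0.5 × 0.55 × 0.75 × 0.7 × (1−0.15) × (1−0.7) = 0.036815625
P(spanish | x) = 0.00247 / 0.085097125 ≈ 0.0290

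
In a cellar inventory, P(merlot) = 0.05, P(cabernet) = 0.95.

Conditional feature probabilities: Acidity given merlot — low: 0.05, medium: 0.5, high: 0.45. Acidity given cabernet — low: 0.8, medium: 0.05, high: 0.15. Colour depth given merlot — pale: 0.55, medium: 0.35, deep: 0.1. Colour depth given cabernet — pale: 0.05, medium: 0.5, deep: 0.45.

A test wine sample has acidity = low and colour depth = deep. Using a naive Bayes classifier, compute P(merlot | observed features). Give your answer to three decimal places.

0.001

merlot: 0.05 × 0.05 × 0.1 = 0.00025
cabernet: 0.95 × 0.8 × 0.45 = 0.342
P(merlot | x) = 0.00025 / 0.34225 ≈ 0.001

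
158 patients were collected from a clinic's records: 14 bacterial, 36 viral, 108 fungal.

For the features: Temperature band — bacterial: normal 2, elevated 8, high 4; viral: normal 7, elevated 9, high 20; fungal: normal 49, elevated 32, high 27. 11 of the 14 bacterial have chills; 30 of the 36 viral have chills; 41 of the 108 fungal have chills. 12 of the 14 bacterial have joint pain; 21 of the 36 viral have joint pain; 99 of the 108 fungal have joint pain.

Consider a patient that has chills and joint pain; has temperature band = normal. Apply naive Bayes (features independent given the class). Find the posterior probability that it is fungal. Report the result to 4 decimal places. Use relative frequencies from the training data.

bacterial: (14/158) × (2/14) × (11/14) × (12/14) ≈ 0.00852493
viral: (36/158) × (7/36) × (30/36) × (21/36) ≈ 0.0215366
fungal: (108/158) × (49/108) × (41/108) × (99/108) ≈ 0.107922
P(fungal | x) = 0.107922 / 0.13798353 ≈ 0.7821

0.7821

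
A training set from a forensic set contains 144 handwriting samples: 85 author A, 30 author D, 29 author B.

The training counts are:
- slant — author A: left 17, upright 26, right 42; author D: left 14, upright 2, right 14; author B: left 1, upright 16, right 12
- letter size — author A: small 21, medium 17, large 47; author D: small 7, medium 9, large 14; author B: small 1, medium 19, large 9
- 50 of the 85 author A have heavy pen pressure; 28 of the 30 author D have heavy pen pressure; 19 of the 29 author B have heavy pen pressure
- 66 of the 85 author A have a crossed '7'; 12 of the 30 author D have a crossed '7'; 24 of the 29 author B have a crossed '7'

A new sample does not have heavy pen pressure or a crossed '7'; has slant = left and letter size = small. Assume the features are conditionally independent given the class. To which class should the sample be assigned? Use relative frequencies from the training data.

author A

author A: (85/144) × (17/85) × (21/85) × (35/85) × (19/85) ≈ 0.00268454
author D: (30/144) × (14/30) × (7/30) × (2/30) × (18/30) ≈ 0.000907407
author B: (29/144) × (1/29) × (1/29) × (10/29) × (5/29) ≈ 0.0000142368
Highest score → author A.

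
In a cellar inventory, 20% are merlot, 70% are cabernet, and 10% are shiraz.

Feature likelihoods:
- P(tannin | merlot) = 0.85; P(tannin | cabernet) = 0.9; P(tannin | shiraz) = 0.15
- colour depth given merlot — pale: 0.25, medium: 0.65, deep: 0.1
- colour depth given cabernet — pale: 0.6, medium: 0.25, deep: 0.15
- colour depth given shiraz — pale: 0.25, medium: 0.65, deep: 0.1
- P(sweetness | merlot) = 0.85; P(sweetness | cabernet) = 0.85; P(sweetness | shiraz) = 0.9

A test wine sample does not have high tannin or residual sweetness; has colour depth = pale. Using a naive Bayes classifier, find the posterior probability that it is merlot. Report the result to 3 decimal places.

0.118

merlot: 0.2 × (1−0.85) × 0.25 × (1−0.85) = 0.001125
cabernet: 0.7 × (1−0.9) × 0.6 × (1−0.85) = 0.0063
shiraz: 0.1 × (1−0.15) × 0.25 × (1−0.9) = 0.002125
P(merlot | x) = 0.001125 / 0.00955 ≈ 0.118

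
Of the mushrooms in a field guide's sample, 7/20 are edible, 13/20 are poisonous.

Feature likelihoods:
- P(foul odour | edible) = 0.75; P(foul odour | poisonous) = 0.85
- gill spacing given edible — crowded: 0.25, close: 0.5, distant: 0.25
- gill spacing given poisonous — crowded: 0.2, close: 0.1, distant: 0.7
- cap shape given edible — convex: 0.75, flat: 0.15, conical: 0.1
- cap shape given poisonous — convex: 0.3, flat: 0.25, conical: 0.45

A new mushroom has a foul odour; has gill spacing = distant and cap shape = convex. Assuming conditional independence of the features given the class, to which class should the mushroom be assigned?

poisonous

edible: 0.35 × 0.75 × 0.25 × 0.75 = 0.04921875
poisonous: 0.65 × 0.85 × 0.7 × 0.3 = 0.116025
Highest score → poisonous.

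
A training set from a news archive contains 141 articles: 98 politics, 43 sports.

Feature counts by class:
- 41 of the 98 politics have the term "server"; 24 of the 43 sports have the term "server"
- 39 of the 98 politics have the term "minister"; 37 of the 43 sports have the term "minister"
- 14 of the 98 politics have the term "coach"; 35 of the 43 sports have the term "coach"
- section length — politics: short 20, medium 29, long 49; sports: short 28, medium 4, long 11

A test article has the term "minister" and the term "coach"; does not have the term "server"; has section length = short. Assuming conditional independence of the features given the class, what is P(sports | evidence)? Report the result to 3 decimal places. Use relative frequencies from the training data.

politics: (98/141) × (57/98) × (39/98) × (14/98) × (20/98) ≈ 0.00469029
sports: (43/141) × (19/43) × (37/43) × (35/43) × (28/43) ≈ 0.061455
P(sports | x) = 0.061455 / 0.06614529 ≈ 0.929

0.929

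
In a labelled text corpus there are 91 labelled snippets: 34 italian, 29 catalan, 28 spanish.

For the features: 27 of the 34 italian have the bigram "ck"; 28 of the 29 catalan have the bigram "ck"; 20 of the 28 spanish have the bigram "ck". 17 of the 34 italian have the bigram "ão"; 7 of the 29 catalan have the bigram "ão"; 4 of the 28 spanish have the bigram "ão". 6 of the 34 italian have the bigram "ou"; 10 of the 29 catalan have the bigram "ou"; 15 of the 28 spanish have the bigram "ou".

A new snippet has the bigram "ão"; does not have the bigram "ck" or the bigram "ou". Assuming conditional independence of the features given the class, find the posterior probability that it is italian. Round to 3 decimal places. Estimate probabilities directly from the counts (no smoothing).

0.807

italian: (34/91) × (7/34) × (17/34) × (28/34) ≈ 0.0316742
catalan: (29/91) × (1/29) × (7/29) × (19/29) ≈ 0.00173786
spanish: (28/91) × (8/28) × (4/28) × (13/28) ≈ 0.0058309
P(italian | x) = 0.0316742 / 0.03924296 ≈ 0.807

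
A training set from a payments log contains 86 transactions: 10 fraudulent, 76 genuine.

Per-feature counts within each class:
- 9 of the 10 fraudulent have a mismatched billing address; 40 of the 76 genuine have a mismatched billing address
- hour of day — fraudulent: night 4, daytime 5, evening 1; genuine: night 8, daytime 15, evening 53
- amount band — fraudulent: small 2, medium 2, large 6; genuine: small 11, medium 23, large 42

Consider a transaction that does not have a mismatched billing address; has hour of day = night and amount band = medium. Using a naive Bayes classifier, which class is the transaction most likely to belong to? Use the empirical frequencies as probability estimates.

fraudulent: (10/86) × (1/10) × (4/10) × (2/10) ≈ 0.000930233
genuine: (76/86) × (36/76) × (8/76) × (23/76) ≈ 0.0133351
Highest score → genuine.

genuine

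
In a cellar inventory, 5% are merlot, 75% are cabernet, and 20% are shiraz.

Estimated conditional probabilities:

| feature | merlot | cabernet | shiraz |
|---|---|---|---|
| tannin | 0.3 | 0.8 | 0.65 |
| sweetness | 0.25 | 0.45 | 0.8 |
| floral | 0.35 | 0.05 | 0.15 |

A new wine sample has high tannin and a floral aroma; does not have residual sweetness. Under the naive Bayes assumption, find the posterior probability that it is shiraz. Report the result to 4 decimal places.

merlot: 0.05 × 0.3 × (1−0.25) × 0.35 = 0.0039375
cabernet: 0.75 × 0.8 × (1−0.45) × 0.05 = 0.0165
shiraz: 0.2 × 0.65 × (1−0.8) × 0.15 = 0.0039
P(shiraz | x) = 0.0039 / 0.0243375 ≈ 0.1602

0.1602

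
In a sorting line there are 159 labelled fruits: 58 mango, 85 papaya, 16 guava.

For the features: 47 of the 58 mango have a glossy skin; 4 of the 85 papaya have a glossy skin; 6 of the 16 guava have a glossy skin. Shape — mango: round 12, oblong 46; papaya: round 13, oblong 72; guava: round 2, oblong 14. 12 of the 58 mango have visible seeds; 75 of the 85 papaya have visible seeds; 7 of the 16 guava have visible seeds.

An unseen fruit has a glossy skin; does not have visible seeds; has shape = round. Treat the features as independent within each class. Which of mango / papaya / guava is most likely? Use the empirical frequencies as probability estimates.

mango

mango: (58/159) × (47/58) × (12/58) × (46/58) ≈ 0.0485047
papaya: (85/159) × (4/85) × (13/85) × (10/85) ≈ 0.000452656
guava: (16/159) × (6/16) × (2/16) × (9/16) ≈ 0.0026533
Highest score → mango.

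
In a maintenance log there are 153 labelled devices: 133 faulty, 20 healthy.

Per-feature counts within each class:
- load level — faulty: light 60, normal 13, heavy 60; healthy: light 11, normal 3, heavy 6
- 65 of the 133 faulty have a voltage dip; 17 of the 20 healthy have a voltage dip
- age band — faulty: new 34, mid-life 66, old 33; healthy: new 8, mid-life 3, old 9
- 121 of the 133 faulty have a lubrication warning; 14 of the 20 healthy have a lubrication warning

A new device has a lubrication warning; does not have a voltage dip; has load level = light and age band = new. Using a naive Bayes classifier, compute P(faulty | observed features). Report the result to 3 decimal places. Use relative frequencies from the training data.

0.939

faulty: (133/153) × (60/133) × (68/133) × (34/133) × (121/133) ≈ 0.0466314
healthy: (20/153) × (11/20) × (3/20) × (8/20) × (14/20) ≈ 0.00301961
P(faulty | x) = 0.0466314 / 0.04965101 ≈ 0.939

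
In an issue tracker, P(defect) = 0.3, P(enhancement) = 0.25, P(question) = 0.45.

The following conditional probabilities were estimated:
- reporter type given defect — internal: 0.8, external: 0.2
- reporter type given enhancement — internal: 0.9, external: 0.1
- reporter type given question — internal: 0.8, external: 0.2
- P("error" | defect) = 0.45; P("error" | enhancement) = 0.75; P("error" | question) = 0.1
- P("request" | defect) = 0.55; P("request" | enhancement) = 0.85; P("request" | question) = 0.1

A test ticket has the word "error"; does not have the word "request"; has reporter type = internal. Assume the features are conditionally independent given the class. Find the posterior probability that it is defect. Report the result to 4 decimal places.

defect: 0.3 × 0.8 × 0.45 × (1−0.55) = 0.0486
enhancement: 0.25 × 0.9 × 0.75 × (1−0.85) = 0.0253125
question: 0.45 × 0.8 × 0.1 × (1−0.1) = 0.0324
P(defect | x) = 0.0486 / 0.1063125 ≈ 0.4571

0.4571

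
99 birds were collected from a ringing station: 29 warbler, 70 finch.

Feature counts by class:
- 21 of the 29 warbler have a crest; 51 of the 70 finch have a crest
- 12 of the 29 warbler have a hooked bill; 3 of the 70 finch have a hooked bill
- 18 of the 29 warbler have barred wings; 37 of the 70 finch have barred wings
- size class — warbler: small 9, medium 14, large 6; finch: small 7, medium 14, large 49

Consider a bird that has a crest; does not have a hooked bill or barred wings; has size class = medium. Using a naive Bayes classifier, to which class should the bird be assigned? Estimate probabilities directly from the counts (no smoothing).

warbler: (29/99) × (21/29) × (17/29) × (11/29) × (14/29) ≈ 0.0227698
finch: (70/99) × (51/70) × (67/70) × (33/70) × (14/70) ≈ 0.0464898
Highest score → finch.

finch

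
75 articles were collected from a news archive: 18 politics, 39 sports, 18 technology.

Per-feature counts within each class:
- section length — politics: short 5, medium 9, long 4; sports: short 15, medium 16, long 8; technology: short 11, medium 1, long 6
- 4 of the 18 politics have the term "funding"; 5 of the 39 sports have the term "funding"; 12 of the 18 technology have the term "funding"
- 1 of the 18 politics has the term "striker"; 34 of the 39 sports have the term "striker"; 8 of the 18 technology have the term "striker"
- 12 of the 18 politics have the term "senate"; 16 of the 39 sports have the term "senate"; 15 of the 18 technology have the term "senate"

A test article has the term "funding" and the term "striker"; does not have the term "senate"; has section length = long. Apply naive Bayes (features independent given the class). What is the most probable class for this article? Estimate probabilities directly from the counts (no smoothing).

sports

politics: (18/75) × (4/18) × (4/18) × (1/18) × (6/18) ≈ 0.000219479
sports: (39/75) × (8/39) × (5/39) × (34/39) × (23/39) ≈ 0.00703091
technology: (18/75) × (6/18) × (12/18) × (8/18) × (3/18) ≈ 0.00395062
Highest score → sports.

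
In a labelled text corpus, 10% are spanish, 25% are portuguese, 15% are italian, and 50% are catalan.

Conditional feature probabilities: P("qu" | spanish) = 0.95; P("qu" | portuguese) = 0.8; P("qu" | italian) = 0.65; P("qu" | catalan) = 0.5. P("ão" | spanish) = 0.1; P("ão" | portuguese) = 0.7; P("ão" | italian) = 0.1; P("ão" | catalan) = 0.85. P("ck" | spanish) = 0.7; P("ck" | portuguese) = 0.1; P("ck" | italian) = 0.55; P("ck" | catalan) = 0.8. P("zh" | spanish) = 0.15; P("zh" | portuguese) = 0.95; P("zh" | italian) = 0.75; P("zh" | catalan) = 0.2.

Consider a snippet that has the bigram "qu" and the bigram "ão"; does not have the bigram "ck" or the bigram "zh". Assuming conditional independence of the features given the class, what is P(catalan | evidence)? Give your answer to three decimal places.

spanish: 0.1 × 0.95 × 0.1 × (1−0.7) × (1−0.15) = 0.0024225
portuguese: 0.25 × 0.8 × 0.7 × (1−0.1) × (1−0.95) = 0.0063
italian: 0.15 × 0.65 × 0.1 × (1−0.55) × (1−0.75) = 0.001096875
catalan: 0.5 × 0.5 × 0.85 × (1−0.8) × (1−0.2) = 0.034
P(catalan | x) = 0.034 / 0.043819375 ≈ 0.776

0.776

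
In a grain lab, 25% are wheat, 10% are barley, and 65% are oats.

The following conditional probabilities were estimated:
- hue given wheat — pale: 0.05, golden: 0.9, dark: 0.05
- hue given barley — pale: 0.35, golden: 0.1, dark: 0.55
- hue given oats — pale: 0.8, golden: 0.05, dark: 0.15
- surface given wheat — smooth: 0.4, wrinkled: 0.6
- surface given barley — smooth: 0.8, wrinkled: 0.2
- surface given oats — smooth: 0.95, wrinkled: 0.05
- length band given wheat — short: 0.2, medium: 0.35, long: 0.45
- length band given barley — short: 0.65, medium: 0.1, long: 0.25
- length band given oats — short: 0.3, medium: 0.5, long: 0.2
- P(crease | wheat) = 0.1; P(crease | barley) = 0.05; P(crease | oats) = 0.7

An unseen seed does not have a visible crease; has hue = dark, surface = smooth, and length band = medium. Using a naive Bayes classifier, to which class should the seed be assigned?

wheat: 0.25 × 0.05 × 0.4 × 0.35 × (1−0.1) = 0.001575
barley: 0.1 × 0.55 × 0.8 × 0.1 × (1−0.05) = 0.00418
oats: 0.65 × 0.15 × 0.95 × 0.5 × (1−0.7) = 0.01389375
Highest score → oats.

oats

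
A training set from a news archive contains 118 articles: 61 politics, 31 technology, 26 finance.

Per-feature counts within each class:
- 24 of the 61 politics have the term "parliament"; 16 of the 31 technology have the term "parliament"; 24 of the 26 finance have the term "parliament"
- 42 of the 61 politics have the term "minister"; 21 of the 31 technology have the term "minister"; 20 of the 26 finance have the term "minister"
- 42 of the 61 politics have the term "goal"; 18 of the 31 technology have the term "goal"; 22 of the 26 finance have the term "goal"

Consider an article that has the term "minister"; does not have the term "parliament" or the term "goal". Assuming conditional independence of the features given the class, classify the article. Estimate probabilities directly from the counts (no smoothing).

politics: (61/118) × (37/61) × (42/61) × (19/61) ≈ 0.0672455
technology: (31/118) × (15/31) × (21/31) × (13/31) ≈ 0.0361117
finance: (26/118) × (2/26) × (20/26) × (4/26) ≈ 0.00200582
Highest score → politics.

politics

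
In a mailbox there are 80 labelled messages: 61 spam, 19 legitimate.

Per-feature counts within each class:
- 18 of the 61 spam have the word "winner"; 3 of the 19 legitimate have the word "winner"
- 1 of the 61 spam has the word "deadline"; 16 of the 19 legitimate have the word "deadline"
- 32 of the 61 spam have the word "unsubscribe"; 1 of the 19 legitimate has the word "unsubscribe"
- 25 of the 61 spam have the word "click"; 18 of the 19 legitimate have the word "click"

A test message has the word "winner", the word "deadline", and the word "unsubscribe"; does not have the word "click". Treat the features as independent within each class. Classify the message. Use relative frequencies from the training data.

spam: (61/80) × (18/61) × (1/61) × (32/61) × (36/61) ≈ 0.00114195
legitimate: (19/80) × (3/19) × (16/19) × (1/19) × (1/19) ≈ 0.0000874763
Highest score → spam.

spam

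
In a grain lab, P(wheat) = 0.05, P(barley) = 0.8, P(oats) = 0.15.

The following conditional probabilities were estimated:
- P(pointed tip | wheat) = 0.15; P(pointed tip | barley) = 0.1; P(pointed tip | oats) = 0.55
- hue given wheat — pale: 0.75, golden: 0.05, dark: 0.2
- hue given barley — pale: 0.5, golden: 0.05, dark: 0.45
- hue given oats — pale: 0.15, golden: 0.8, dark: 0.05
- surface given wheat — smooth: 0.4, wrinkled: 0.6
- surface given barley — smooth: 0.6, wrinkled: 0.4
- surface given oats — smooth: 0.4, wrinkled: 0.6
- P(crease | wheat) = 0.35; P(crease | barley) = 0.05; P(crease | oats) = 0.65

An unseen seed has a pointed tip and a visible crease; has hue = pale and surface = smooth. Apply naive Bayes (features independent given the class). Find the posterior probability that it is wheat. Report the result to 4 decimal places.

wheat: 0.05 × 0.15 × 0.75 × 0.4 × 0.35 = 0.0007875
barley: 0.8 × 0.1 × 0.5 × 0.6 × 0.05 = 0.0012
oats: 0.15 × 0.55 × 0.15 × 0.4 × 0.65 = 0.0032175
P(wheat | x) = 0.0007875 / 0.005205 ≈ 0.1513

0.1513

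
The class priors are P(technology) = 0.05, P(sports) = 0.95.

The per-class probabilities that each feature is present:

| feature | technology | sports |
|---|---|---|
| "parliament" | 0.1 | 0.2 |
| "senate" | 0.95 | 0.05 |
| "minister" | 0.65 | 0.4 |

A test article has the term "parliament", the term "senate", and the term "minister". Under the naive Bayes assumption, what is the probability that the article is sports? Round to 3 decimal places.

technology: 0.05 × 0.1 × 0.95 × 0.65 = 0.0030875
sports: 0.95 × 0.2 × 0.05 × 0.4 = 0.0038
P(sports | x) = 0.0038 / 0.0068875 ≈ 0.552

0.552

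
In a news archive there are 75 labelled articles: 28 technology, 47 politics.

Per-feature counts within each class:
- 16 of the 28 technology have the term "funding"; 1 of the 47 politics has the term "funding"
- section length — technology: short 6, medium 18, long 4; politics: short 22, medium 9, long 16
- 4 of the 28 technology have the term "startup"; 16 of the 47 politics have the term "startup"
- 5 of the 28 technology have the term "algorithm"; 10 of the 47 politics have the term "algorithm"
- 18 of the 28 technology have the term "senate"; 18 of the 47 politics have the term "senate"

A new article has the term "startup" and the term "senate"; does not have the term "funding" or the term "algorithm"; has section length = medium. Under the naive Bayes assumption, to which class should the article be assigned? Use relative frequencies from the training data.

politics

technology: (28/75) × (12/28) × (18/28) × (4/28) × (23/28) × (18/28) ≈ 0.00775927
politics: (47/75) × (46/47) × (9/47) × (16/47) × (37/47) × (18/47) ≈ 0.0120543
Highest score → politics.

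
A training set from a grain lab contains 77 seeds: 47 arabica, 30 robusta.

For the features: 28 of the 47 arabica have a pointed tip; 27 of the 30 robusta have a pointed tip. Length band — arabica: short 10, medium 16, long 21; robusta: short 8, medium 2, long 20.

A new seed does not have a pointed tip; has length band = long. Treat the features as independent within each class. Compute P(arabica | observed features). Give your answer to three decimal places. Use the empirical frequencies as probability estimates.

arabica: (47/77) × (19/47) × (21/47) ≈ 0.110251
robusta: (30/77) × (3/30) × (20/30) ≈ 0.025974
P(arabica | x) = 0.110251 / 0.136225 ≈ 0.809

0.809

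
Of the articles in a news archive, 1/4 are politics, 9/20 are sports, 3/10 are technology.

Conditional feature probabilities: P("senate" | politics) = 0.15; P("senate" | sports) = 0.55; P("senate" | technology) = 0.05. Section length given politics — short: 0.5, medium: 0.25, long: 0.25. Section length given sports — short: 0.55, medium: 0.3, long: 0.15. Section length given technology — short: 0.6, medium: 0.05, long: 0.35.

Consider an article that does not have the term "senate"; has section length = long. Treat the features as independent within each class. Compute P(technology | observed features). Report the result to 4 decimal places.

0.5443

politics: 0.25 × (1−0.15) × 0.25 = 0.053125
sports: 0.45 × (1−0.55) × 0.15 = 0.030375
technology: 0.3 × (1−0.05) × 0.35 = 0.09975
P(technology | x) = 0.09975 / 0.18325 ≈ 0.5443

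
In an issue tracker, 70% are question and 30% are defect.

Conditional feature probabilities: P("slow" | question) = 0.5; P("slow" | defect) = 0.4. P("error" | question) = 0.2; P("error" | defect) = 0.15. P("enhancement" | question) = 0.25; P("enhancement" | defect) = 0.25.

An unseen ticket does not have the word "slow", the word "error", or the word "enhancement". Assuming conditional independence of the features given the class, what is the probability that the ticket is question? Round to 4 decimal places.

0.6467

question: 0.7 × (1−0.5) × (1−0.2) × (1−0.25) = 0.21
defect: 0.3 × (1−0.4) × (1−0.15) × (1−0.25) = 0.11475
P(question | x) = 0.21 / 0.32475 ≈ 0.6467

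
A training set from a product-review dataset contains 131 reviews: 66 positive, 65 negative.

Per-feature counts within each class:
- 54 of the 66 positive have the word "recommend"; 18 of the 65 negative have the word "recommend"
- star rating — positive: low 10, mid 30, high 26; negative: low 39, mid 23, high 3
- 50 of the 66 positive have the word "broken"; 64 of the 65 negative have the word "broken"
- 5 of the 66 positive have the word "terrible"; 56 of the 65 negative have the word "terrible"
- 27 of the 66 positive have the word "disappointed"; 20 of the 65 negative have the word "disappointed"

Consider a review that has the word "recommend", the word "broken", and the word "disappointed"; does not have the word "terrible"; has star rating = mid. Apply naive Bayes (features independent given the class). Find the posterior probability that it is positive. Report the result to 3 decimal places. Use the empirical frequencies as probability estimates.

0.963

positive: (66/131) × (54/66) × (30/66) × (50/66) × (61/66) × (27/66) ≈ 0.05367
negative: (65/131) × (18/65) × (23/65) × (64/65) × (9/65) × (20/65) ≈ 0.00203952
P(positive | x) = 0.05367 / 0.05570952 ≈ 0.963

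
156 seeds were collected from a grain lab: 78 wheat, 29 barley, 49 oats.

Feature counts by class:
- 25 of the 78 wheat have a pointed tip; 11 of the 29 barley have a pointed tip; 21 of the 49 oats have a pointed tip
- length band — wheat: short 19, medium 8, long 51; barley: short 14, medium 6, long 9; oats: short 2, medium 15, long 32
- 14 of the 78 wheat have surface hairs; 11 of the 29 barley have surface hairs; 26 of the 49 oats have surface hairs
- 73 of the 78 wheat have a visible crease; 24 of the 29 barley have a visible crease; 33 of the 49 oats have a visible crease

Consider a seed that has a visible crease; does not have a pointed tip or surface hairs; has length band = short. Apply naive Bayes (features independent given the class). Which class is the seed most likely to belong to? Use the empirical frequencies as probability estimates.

wheat

wheat: (78/156) × (53/78) × (19/78) × (64/78) × (73/78) ≈ 0.0635512
barley: (29/156) × (18/29) × (14/29) × (18/29) × (24/29) ≈ 0.0286132
oats: (49/156) × (28/49) × (2/49) × (23/49) × (33/49) ≈ 0.00231588
Highest score → wheat.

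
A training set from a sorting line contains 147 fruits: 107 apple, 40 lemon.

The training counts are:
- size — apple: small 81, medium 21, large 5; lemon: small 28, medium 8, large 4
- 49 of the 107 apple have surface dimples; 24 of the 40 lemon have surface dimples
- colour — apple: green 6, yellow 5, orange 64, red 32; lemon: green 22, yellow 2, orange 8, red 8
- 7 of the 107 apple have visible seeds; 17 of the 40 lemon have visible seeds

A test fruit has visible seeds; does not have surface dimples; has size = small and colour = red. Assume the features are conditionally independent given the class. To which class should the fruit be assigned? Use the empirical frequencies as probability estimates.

lemon

apple: (107/147) × (81/107) × (58/107) × (32/107) × (7/107) ≈ 0.00584376
lemon: (40/147) × (28/40) × (16/40) × (8/40) × (17/40) ≈ 0.00647619
Highest score → lemon.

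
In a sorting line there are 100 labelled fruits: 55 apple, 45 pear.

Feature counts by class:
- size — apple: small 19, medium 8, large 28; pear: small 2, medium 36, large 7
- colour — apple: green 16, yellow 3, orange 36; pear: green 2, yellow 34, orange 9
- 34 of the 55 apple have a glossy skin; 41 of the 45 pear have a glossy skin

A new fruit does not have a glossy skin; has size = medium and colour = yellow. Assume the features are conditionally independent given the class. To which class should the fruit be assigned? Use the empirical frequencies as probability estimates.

pear

apple: (55/100) × (8/55) × (3/55) × (21/55) ≈ 0.00166612
pear: (45/100) × (36/45) × (34/45) × (4/45) ≈ 0.0241778
Highest score → pear.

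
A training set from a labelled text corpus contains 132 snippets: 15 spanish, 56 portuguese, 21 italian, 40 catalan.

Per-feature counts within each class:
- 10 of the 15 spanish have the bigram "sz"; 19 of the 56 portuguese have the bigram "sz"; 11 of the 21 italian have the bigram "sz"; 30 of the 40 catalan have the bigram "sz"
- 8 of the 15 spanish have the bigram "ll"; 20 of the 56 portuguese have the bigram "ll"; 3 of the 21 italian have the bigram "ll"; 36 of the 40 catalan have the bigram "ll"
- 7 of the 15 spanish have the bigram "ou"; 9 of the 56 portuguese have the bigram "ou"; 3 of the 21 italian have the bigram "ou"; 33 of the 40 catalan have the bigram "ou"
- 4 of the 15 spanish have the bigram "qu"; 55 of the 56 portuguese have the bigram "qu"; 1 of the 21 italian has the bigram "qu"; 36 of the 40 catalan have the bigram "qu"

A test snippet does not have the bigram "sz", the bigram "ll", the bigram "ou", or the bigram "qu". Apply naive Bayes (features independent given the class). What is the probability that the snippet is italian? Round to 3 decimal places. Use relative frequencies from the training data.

0.845

spanish: (15/132) × (5/15) × (7/15) × (8/15) × (11/15) ≈ 0.00691358
portuguese: (56/132) × (37/56) × (36/56) × (47/56) × (1/56) ≈ 0.00270062
italian: (21/132) × (10/21) × (18/21) × (18/21) × (20/21) ≈ 0.0530082
catalan: (40/132) × (10/40) × (4/40) × (7/40) × (4/40) ≈ 0.000132576
P(italian | x) = 0.0530082 / 0.062754976 ≈ 0.845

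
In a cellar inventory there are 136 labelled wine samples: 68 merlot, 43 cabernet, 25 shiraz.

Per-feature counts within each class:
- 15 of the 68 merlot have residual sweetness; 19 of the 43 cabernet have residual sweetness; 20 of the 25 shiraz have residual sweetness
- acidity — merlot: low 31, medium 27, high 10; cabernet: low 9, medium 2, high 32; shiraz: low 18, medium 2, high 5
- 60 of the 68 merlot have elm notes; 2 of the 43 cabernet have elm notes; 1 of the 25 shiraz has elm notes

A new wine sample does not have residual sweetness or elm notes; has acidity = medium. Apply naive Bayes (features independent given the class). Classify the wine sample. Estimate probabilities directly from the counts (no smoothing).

merlot

merlot: (68/136) × (53/68) × (27/68) × (8/68) ≈ 0.0182043
cabernet: (43/136) × (24/43) × (2/43) × (41/43) ≈ 0.00782617
shiraz: (25/136) × (5/25) × (2/25) × (24/25) ≈ 0.00282353
Highest score → merlot.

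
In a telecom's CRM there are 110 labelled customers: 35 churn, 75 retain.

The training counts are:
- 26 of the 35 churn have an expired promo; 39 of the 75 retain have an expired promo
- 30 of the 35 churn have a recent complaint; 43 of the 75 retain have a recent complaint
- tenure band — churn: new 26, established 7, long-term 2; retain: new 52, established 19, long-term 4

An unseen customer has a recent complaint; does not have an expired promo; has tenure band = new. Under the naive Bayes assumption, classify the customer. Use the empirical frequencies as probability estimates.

churn: (35/110) × (9/35) × (30/35) × (26/35) ≈ 0.0520965
retain: (75/110) × (36/75) × (43/75) × (52/75) ≈ 0.130095
Highest score → retain.

retain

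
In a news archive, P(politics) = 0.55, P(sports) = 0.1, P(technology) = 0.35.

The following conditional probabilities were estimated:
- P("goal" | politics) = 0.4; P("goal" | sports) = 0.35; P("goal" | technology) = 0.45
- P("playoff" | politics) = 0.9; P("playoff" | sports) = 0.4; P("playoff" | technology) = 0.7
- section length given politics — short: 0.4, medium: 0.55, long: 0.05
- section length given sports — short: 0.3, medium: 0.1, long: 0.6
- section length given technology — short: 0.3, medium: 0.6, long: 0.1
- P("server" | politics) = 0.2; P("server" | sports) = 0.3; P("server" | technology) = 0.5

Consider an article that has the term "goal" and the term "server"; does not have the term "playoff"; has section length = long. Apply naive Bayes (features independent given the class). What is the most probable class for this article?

politics: 0.55 × 0.4 × (1−0.9) × 0.05 × 0.2 = 0.00022
sports: 0.1 × 0.35 × (1−0.4) × 0.6 × 0.3 = 0.00378
technology: 0.35 × 0.45 × (1−0.7) × 0.1 × 0.5 = 0.0023625
Highest score → sports.

sports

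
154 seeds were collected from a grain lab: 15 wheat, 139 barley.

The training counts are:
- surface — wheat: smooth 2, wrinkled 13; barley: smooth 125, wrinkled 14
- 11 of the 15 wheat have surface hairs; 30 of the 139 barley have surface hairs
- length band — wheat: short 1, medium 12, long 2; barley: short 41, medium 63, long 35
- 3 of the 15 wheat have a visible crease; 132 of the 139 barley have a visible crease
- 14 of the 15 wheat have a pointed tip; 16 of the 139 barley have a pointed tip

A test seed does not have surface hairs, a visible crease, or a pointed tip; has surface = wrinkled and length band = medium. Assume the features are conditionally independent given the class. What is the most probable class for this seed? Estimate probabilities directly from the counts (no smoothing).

wheat: (15/154) × (13/15) × (4/15) × (12/15) × (12/15) × (1/15) ≈ 0.000960462
barley: (139/154) × (14/139) × (109/139) × (63/139) × (7/139) × (123/139) ≈ 0.00143985
Highest score → barley.

barley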